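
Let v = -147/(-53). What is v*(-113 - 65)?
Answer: -26166/53 ≈ -493.70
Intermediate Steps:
v = 147/53 (v = -147*(-1/53) = 147/53 ≈ 2.7736)
v*(-113 - 65) = 147*(-113 - 65)/53 = (147/53)*(-178) = -26166/53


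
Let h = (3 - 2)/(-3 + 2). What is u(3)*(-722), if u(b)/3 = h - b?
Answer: 8664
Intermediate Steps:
h = -1 (h = 1/(-1) = 1*(-1) = -1)
u(b) = -3 - 3*b (u(b) = 3*(-1 - b) = -3 - 3*b)
u(3)*(-722) = (-3 - 3*3)*(-722) = (-3 - 9)*(-722) = -12*(-722) = 8664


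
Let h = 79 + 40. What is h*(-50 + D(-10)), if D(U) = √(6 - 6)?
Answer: -5950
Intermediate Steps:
h = 119
D(U) = 0 (D(U) = √0 = 0)
h*(-50 + D(-10)) = 119*(-50 + 0) = 119*(-50) = -5950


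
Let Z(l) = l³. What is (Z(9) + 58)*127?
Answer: 99949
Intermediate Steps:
(Z(9) + 58)*127 = (9³ + 58)*127 = (729 + 58)*127 = 787*127 = 99949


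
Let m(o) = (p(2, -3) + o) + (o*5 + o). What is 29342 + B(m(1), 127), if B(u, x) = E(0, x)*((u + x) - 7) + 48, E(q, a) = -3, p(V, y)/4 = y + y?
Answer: 29081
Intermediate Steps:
p(V, y) = 8*y (p(V, y) = 4*(y + y) = 4*(2*y) = 8*y)
m(o) = -24 + 7*o (m(o) = (8*(-3) + o) + (o*5 + o) = (-24 + o) + (5*o + o) = (-24 + o) + 6*o = -24 + 7*o)
B(u, x) = 69 - 3*u - 3*x (B(u, x) = -3*((u + x) - 7) + 48 = -3*(-7 + u + x) + 48 = (21 - 3*u - 3*x) + 48 = 69 - 3*u - 3*x)
29342 + B(m(1), 127) = 29342 + (69 - 3*(-24 + 7*1) - 3*127) = 29342 + (69 - 3*(-24 + 7) - 381) = 29342 + (69 - 3*(-17) - 381) = 29342 + (69 + 51 - 381) = 29342 - 261 = 29081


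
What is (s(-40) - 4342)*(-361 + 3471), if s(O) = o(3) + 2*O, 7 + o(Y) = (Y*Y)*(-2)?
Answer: -13830170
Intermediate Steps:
o(Y) = -7 - 2*Y² (o(Y) = -7 + (Y*Y)*(-2) = -7 + Y²*(-2) = -7 - 2*Y²)
s(O) = -25 + 2*O (s(O) = (-7 - 2*3²) + 2*O = (-7 - 2*9) + 2*O = (-7 - 18) + 2*O = -25 + 2*O)
(s(-40) - 4342)*(-361 + 3471) = ((-25 + 2*(-40)) - 4342)*(-361 + 3471) = ((-25 - 80) - 4342)*3110 = (-105 - 4342)*3110 = -4447*3110 = -13830170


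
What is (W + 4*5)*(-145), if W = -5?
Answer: -2175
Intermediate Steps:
(W + 4*5)*(-145) = (-5 + 4*5)*(-145) = (-5 + 20)*(-145) = 15*(-145) = -2175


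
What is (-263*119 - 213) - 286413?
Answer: -317923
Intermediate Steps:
(-263*119 - 213) - 286413 = (-31297 - 213) - 286413 = -31510 - 286413 = -317923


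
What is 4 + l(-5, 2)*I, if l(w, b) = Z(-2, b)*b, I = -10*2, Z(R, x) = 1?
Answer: -36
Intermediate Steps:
I = -20
l(w, b) = b (l(w, b) = 1*b = b)
4 + l(-5, 2)*I = 4 + 2*(-20) = 4 - 40 = -36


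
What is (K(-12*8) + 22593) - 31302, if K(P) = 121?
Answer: -8588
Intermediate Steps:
(K(-12*8) + 22593) - 31302 = (121 + 22593) - 31302 = 22714 - 31302 = -8588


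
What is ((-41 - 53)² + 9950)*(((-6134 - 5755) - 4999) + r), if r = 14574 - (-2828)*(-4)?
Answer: -255978036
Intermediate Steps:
r = 3262 (r = 14574 - 1*11312 = 14574 - 11312 = 3262)
((-41 - 53)² + 9950)*(((-6134 - 5755) - 4999) + r) = ((-41 - 53)² + 9950)*(((-6134 - 5755) - 4999) + 3262) = ((-94)² + 9950)*((-11889 - 4999) + 3262) = (8836 + 9950)*(-16888 + 3262) = 18786*(-13626) = -255978036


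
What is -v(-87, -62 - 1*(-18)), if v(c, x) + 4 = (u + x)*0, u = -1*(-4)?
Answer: 4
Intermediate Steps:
u = 4
v(c, x) = -4 (v(c, x) = -4 + (4 + x)*0 = -4 + 0 = -4)
-v(-87, -62 - 1*(-18)) = -1*(-4) = 4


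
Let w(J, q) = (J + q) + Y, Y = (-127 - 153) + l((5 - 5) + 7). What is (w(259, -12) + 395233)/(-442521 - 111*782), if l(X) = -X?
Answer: -131731/176441 ≈ -0.74660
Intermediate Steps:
Y = -287 (Y = (-127 - 153) - ((5 - 5) + 7) = -280 - (0 + 7) = -280 - 1*7 = -280 - 7 = -287)
w(J, q) = -287 + J + q (w(J, q) = (J + q) - 287 = -287 + J + q)
(w(259, -12) + 395233)/(-442521 - 111*782) = ((-287 + 259 - 12) + 395233)/(-442521 - 111*782) = (-40 + 395233)/(-442521 - 86802) = 395193/(-529323) = 395193*(-1/529323) = -131731/176441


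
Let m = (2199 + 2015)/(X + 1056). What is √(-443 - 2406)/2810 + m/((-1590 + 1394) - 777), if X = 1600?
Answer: -301/184592 + I*√2849/2810 ≈ -0.0016306 + 0.018995*I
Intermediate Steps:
m = 2107/1328 (m = (2199 + 2015)/(1600 + 1056) = 4214/2656 = 4214*(1/2656) = 2107/1328 ≈ 1.5866)
√(-443 - 2406)/2810 + m/((-1590 + 1394) - 777) = √(-443 - 2406)/2810 + 2107/(1328*((-1590 + 1394) - 777)) = √(-2849)*(1/2810) + 2107/(1328*(-196 - 777)) = (I*√2849)*(1/2810) + (2107/1328)/(-973) = I*√2849/2810 + (2107/1328)*(-1/973) = I*√2849/2810 - 301/184592 = -301/184592 + I*√2849/2810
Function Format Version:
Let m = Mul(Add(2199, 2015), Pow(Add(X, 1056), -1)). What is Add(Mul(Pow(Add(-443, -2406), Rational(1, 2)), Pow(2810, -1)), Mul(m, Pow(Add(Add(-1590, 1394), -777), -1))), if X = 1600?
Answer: Add(Rational(-301, 184592), Mul(Rational(1, 2810), I, Pow(2849, Rational(1, 2)))) ≈ Add(-0.0016306, Mul(0.018995, I))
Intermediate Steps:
m = Rational(2107, 1328) (m = Mul(Add(2199, 2015), Pow(Add(1600, 1056), -1)) = Mul(4214, Pow(2656, -1)) = Mul(4214, Rational(1, 2656)) = Rational(2107, 1328) ≈ 1.5866)
Add(Mul(Pow(Add(-443, -2406), Rational(1, 2)), Pow(2810, -1)), Mul(m, Pow(Add(Add(-1590, 1394), -777), -1))) = Add(Mul(Pow(Add(-443, -2406), Rational(1, 2)), Pow(2810, -1)), Mul(Rational(2107, 1328), Pow(Add(Add(-1590, 1394), -777), -1))) = Add(Mul(Pow(-2849, Rational(1, 2)), Rational(1, 2810)), Mul(Rational(2107, 1328), Pow(Add(-196, -777), -1))) = Add(Mul(Mul(I, Pow(2849, Rational(1, 2))), Rational(1, 2810)), Mul(Rational(2107, 1328), Pow(-973, -1))) = Add(Mul(Rational(1, 2810), I, Pow(2849, Rational(1, 2))), Mul(Rational(2107, 1328), Rational(-1, 973))) = Add(Mul(Rational(1, 2810), I, Pow(2849, Rational(1, 2))), Rational(-301, 184592)) = Add(Rational(-301, 184592), Mul(Rational(1, 2810), I, Pow(2849, Rational(1, 2))))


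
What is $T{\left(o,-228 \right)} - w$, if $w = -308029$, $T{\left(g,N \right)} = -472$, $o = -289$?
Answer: $307557$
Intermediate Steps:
$T{\left(o,-228 \right)} - w = -472 - -308029 = -472 + 308029 = 307557$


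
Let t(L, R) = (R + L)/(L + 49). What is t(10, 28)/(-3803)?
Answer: -38/224377 ≈ -0.00016936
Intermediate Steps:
t(L, R) = (L + R)/(49 + L)
t(10, 28)/(-3803) = ((10 + 28)/(49 + 10))/(-3803) = (38/59)*(-1/3803) = -38/224377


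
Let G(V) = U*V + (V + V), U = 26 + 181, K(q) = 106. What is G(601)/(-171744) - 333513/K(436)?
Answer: -28646085613/9102432 ≈ -3147.1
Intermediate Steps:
U = 207
G(V) = 209*V (G(V) = 207*V + (V + V) = 207*V + 2*V = 209*V)
G(601)/(-171744) - 333513/K(436) = (209*601)/(-171744) - 333513/106 = 125609*(-1/171744) - 333513*1/106 = -125609/171744 - 333513/106 = -28646085613/9102432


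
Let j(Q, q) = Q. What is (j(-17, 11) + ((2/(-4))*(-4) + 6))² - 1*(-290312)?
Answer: 290393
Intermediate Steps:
(j(-17, 11) + ((2/(-4))*(-4) + 6))² - 1*(-290312) = (-17 + ((2/(-4))*(-4) + 6))² - 1*(-290312) = (-17 + ((2*(-¼))*(-4) + 6))² + 290312 = (-17 + (-½*(-4) + 6))² + 290312 = (-17 + (2 + 6))² + 290312 = (-17 + 8)² + 290312 = (-9)² + 290312 = 81 + 290312 = 290393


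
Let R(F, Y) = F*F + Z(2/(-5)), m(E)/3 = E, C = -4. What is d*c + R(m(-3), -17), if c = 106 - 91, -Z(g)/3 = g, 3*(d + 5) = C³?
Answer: -1564/5 ≈ -312.80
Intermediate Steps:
m(E) = 3*E
d = -79/3 (d = -5 + (⅓)*(-4)³ = -5 + (⅓)*(-64) = -5 - 64/3 = -79/3 ≈ -26.333)
Z(g) = -3*g
R(F, Y) = 6/5 + F² (R(F, Y) = F*F - 6/(-5) = F² - 6*(-1)/5 = F² - 3*(-⅖) = F² + 6/5 = 6/5 + F²)
c = 15
d*c + R(m(-3), -17) = -79/3*15 + (6/5 + (3*(-3))²) = -395 + (6/5 + (-9)²) = -395 + (6/5 + 81) = -395 + 411/5 = -1564/5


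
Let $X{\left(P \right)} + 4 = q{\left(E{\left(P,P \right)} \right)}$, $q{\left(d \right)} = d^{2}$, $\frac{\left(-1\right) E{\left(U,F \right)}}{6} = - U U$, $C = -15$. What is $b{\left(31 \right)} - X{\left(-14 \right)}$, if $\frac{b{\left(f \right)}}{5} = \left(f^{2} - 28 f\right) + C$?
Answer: $-1382582$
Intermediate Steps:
$E{\left(U,F \right)} = 6 U^{2}$ ($E{\left(U,F \right)} = - 6 - U U = - 6 \left(- U^{2}\right) = 6 U^{2}$)
$b{\left(f \right)} = -75 - 140 f + 5 f^{2}$ ($b{\left(f \right)} = 5 \left(\left(f^{2} - 28 f\right) - 15\right) = 5 \left(-15 + f^{2} - 28 f\right) = -75 - 140 f + 5 f^{2}$)
$X{\left(P \right)} = -4 + 36 P^{4}$ ($X{\left(P \right)} = -4 + \left(6 P^{2}\right)^{2} = -4 + 36 P^{4}$)
$b{\left(31 \right)} - X{\left(-14 \right)} = \left(-75 - 4340 + 5 \cdot 31^{2}\right) - \left(-4 + 36 \left(-14\right)^{4}\right) = \left(-75 - 4340 + 5 \cdot 961\right) - \left(-4 + 36 \cdot 38416\right) = \left(-75 - 4340 + 4805\right) - \left(-4 + 1382976\right) = 390 - 1382972 = -1382582$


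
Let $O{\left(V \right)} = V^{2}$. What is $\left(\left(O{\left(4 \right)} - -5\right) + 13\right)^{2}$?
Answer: $1156$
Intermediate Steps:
$\left(\left(O{\left(4 \right)} - -5\right) + 13\right)^{2} = \left(\left(4^{2} - -5\right) + 13\right)^{2} = \left(\left(16 + 5\right) + 13\right)^{2} = \left(21 + 13\right)^{2} = 34^{2} = 1156$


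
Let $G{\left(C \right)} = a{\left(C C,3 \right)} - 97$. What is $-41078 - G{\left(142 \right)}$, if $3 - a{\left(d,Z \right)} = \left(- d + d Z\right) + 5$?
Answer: $-651$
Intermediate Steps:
$a{\left(d,Z \right)} = -2 + d - Z d$ ($a{\left(d,Z \right)} = 3 - \left(\left(- d + d Z\right) + 5\right) = 3 - \left(\left(- d + Z d\right) + 5\right) = 3 - \left(5 - d + Z d\right) = -2 + d - Z d$)
$G{\left(C \right)} = -99 - 2 C^{2}$ ($G{\left(C \right)} = \left(-2 + C C - 3 C C\right) - 97 = \left(-2 + C^{2} - 3 C^{2}\right) - 97 = \left(-2 - 2 C^{2}\right) - 97 = -99 - 2 C^{2}$)
$-41078 - G{\left(142 \right)} = -41078 - \left(-99 - 2 \cdot 142^{2}\right) = -41078 - \left(-99 - 40328\right) = -41078 - -40427 = -41078 + 40427 = -651$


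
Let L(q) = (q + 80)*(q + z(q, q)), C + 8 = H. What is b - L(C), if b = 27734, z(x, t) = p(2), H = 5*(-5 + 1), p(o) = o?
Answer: 29086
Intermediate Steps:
H = -20 (H = 5*(-4) = -20)
z(x, t) = 2
C = -28 (C = -8 - 20 = -28)
L(q) = (2 + q)*(80 + q) (L(q) = (q + 80)*(q + 2) = (80 + q)*(2 + q) = (2 + q)*(80 + q))
b - L(C) = 27734 - (160 + (-28)² + 82*(-28)) = 27734 - (160 + 784 - 2296) = 27734 - 1*(-1352) = 27734 + 1352 = 29086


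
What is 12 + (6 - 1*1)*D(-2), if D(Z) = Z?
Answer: 2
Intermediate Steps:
12 + (6 - 1*1)*D(-2) = 12 + (6 - 1*1)*(-2) = 12 + (6 - 1)*(-2) = 12 + 5*(-2) = 12 - 10 = 2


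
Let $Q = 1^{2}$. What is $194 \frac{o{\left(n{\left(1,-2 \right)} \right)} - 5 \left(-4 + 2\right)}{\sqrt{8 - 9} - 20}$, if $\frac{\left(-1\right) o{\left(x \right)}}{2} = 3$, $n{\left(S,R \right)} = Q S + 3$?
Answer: $- \frac{15520}{401} - \frac{776 i}{401} \approx -38.703 - 1.9352 i$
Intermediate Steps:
$Q = 1$
$n{\left(S,R \right)} = 3 + S$ ($n{\left(S,R \right)} = 1 S + 3 = S + 3 = 3 + S$)
$o{\left(x \right)} = -6$ ($o{\left(x \right)} = \left(-2\right) 3 = -6$)
$194 \frac{o{\left(n{\left(1,-2 \right)} \right)} - 5 \left(-4 + 2\right)}{\sqrt{8 - 9} - 20} = 194 \frac{-6 - 5 \left(-4 + 2\right)}{\sqrt{8 - 9} - 20} = 194 \frac{-6 - -10}{\sqrt{-1} - 20} = 194 \frac{-6 + 10}{i - 20} = 194 \frac{4}{-20 + i} = 194 \cdot 4 \frac{-20 - i}{401} = 194 \frac{4 \left(-20 - i\right)}{401} = \frac{776 \left(-20 - i\right)}{401}$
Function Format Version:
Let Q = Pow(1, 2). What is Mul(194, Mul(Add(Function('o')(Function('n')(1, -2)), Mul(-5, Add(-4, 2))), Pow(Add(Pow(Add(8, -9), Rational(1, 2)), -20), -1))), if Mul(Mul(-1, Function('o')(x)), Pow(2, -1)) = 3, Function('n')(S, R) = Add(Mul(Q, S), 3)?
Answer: Add(Rational(-15520, 401), Mul(Rational(-776, 401), I)) ≈ Add(-38.703, Mul(-1.9352, I))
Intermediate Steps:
Q = 1
Function('n')(S, R) = Add(3, S) (Function('n')(S, R) = Add(Mul(1, S), 3) = Add(S, 3) = Add(3, S))
Function('o')(x) = -6 (Function('o')(x) = Mul(-2, 3) = -6)
Mul(194, Mul(Add(Function('o')(Function('n')(1, -2)), Mul(-5, Add(-4, 2))), Pow(Add(Pow(Add(8, -9), Rational(1, 2)), -20), -1))) = Mul(194, Mul(Add(-6, Mul(-5, Add(-4, 2))), Pow(Add(Pow(Add(8, -9), Rational(1, 2)), -20), -1))) = Mul(194, Mul(Add(-6, Mul(-5, -2)), Pow(Add(Pow(-1, Rational(1, 2)), -20), -1))) = Mul(194, Mul(Add(-6, 10), Pow(Add(I, -20), -1))) = Mul(194, Mul(4, Pow(Add(-20, I), -1))) = Mul(194, Mul(4, Mul(Rational(1, 401), Add(-20, Mul(-1, I))))) = Mul(194, Mul(Rational(4, 401), Add(-20, Mul(-1, I)))) = Mul(Rational(776, 401), Add(-20, Mul(-1, I)))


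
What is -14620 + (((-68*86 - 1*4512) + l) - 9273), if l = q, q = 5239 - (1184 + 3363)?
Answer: -33561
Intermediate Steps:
q = 692 (q = 5239 - 1*4547 = 5239 - 4547 = 692)
l = 692
-14620 + (((-68*86 - 1*4512) + l) - 9273) = -14620 + (((-68*86 - 1*4512) + 692) - 9273) = -14620 + (((-5848 - 4512) + 692) - 9273) = -14620 + ((-10360 + 692) - 9273) = -14620 + (-9668 - 9273) = -14620 - 18941 = -33561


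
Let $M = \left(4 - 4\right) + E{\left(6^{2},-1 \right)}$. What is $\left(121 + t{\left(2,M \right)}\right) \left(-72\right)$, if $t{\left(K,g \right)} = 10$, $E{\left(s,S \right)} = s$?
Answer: $-9432$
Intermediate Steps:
$M = 36$ ($M = \left(4 - 4\right) + 6^{2} = 0 + 36 = 36$)
$\left(121 + t{\left(2,M \right)}\right) \left(-72\right) = \left(121 + 10\right) \left(-72\right) = 131 \left(-72\right) = -9432$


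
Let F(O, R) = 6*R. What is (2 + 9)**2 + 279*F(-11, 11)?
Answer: 18535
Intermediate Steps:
(2 + 9)**2 + 279*F(-11, 11) = (2 + 9)**2 + 279*(6*11) = 11**2 + 279*66 = 121 + 18414 = 18535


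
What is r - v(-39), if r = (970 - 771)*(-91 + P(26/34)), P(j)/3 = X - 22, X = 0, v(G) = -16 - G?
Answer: -31266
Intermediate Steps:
P(j) = -66 (P(j) = 3*(0 - 22) = 3*(-22) = -66)
r = -31243 (r = (970 - 771)*(-91 - 66) = 199*(-157) = -31243)
r - v(-39) = -31243 - (-16 - 1*(-39)) = -31243 - (-16 + 39) = -31243 - 1*23 = -31243 - 23 = -31266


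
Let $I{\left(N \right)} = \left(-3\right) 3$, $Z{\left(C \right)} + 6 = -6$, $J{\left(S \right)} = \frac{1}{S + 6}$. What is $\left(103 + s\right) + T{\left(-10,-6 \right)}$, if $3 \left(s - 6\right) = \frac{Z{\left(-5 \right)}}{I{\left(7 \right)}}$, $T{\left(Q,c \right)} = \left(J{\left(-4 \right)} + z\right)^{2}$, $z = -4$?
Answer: $\frac{4381}{36} \approx 121.69$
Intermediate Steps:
$J{\left(S \right)} = \frac{1}{6 + S}$
$Z{\left(C \right)} = -12$ ($Z{\left(C \right)} = -6 - 6 = -12$)
$T{\left(Q,c \right)} = \frac{49}{4}$ ($T{\left(Q,c \right)} = \left(\frac{1}{6 - 4} - 4\right)^{2} = \left(\frac{1}{2} - 4\right)^{2} = \left(- \frac{7}{2}\right)^{2} = \frac{49}{4}$)
$I{\left(N \right)} = -9$
$s = \frac{58}{9}$ ($s = 6 + \frac{\left(-12\right) \frac{1}{-9}}{3} = 6 + \frac{\left(-12\right) \left(- \frac{1}{9}\right)}{3} = 6 + \frac{1}{3} \cdot \frac{4}{3} = 6 + \frac{4}{9} = \frac{58}{9} \approx 6.4444$)
$\left(103 + s\right) + T{\left(-10,-6 \right)} = \left(103 + \frac{58}{9}\right) + \frac{49}{4} = \frac{985}{9} + \frac{49}{4} = \frac{4381}{36}$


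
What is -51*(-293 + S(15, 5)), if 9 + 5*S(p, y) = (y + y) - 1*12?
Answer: 75276/5 ≈ 15055.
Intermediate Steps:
S(p, y) = -21/5 + 2*y/5 (S(p, y) = -9/5 + ((y + y) - 1*12)/5 = -9/5 + (2*y - 12)/5 = -9/5 + (-12 + 2*y)/5 = -9/5 + (-12/5 + 2*y/5) = -21/5 + 2*y/5)
-51*(-293 + S(15, 5)) = -51*(-293 + (-21/5 + (⅖)*5)) = -51*(-293 + (-21/5 + 2)) = -51*(-293 - 11/5) = -51*(-1476/5) = 75276/5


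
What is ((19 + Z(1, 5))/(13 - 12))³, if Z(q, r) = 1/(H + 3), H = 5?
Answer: 3581577/512 ≈ 6995.3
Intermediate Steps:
Z(q, r) = ⅛ (Z(q, r) = 1/(5 + 3) = 1/8 = ⅛)
((19 + Z(1, 5))/(13 - 12))³ = ((19 + ⅛)/(13 - 12))³ = ((153/8)/1)³ = ((153/8)*1)³ = (153/8)³ = 3581577/512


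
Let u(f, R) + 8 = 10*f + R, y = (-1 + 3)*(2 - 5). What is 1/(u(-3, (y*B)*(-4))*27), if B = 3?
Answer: 1/918 ≈ 0.0010893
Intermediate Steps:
y = -6 (y = 2*(-3) = -6)
u(f, R) = -8 + R + 10*f (u(f, R) = -8 + (10*f + R) = -8 + (R + 10*f) = -8 + R + 10*f)
1/(u(-3, (y*B)*(-4))*27) = 1/((-8 - 6*3*(-4) + 10*(-3))*27) = 1/((-8 - 18*(-4) - 30)*27) = 1/((-8 + 72 - 30)*27) = 1/(34*27) = 1/918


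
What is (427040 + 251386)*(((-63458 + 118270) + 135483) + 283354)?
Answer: 321335796474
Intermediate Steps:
(427040 + 251386)*(((-63458 + 118270) + 135483) + 283354) = 678426*((54812 + 135483) + 283354) = 678426*(190295 + 283354) = 678426*473649 = 321335796474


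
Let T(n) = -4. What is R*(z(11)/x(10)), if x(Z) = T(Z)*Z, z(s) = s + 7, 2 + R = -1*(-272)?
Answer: -243/2 ≈ -121.50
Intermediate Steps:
R = 270 (R = -2 - 1*(-272) = -2 + 272 = 270)
z(s) = 7 + s
x(Z) = -4*Z
R*(z(11)/x(10)) = 270*((7 + 11)/((-4*10))) = 270*(18/(-40)) = 270*(18*(-1/40)) = 270*(-9/20) = -243/2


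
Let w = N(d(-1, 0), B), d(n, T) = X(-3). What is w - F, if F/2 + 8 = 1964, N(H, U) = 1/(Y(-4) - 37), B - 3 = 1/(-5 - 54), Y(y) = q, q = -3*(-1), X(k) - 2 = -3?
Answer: -133009/34 ≈ -3912.0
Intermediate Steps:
X(k) = -1 (X(k) = 2 - 3 = -1)
q = 3
Y(y) = 3
d(n, T) = -1
B = 176/59 (B = 3 + 1/(-5 - 54) = 3 + 1/(-59) = 3 - 1/59 = 176/59 ≈ 2.9831)
N(H, U) = -1/34 (N(H, U) = 1/(3 - 37) = 1/(-34) = -1/34)
w = -1/34 ≈ -0.029412
F = 3912 (F = -16 + 2*1964 = -16 + 3928 = 3912)
w - F = -1/34 - 1*3912 = -1/34 - 3912 = -133009/34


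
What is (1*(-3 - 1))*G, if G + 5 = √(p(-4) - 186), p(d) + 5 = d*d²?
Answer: 20 - 4*I*√255 ≈ 20.0 - 63.875*I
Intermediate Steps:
p(d) = -5 + d³ (p(d) = -5 + d*d² = -5 + d³)
G = -5 + I*√255 (G = -5 + √((-5 + (-4)³) - 186) = -5 + √((-5 - 64) - 186) = -5 + √(-69 - 186) = -5 + √(-255) = -5 + I*√255 ≈ -5.0 + 15.969*I)
(1*(-3 - 1))*G = (1*(-3 - 1))*(-5 + I*√255) = (1*(-4))*(-5 + I*√255) = -4*(-5 + I*√255) = 20 - 4*I*√255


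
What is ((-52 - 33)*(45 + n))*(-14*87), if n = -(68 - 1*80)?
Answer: 5901210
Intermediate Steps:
n = 12 (n = -(68 - 80) = -1*(-12) = 12)
((-52 - 33)*(45 + n))*(-14*87) = ((-52 - 33)*(45 + 12))*(-14*87) = -85*57*(-1218) = -4845*(-1218) = 5901210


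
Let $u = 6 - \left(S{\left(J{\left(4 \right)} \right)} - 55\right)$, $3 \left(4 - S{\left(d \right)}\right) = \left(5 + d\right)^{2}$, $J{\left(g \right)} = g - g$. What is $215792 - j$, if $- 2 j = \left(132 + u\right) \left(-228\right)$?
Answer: $193296$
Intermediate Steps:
$J{\left(g \right)} = 0$
$S{\left(d \right)} = 4 - \frac{\left(5 + d\right)^{2}}{3}$
$u = \frac{196}{3}$ ($u = 6 - \left(\left(4 - \frac{\left(5 + 0\right)^{2}}{3}\right) - 55\right) = 6 - \left(\left(4 - \frac{5^{2}}{3}\right) - 55\right) = 6 - \left(\left(4 - \frac{25}{3}\right) - 55\right) = 6 - \left(- \frac{13}{3} - 55\right) = 6 - - \frac{178}{3} = 6 + \frac{178}{3} = \frac{196}{3} \approx 65.333$)
$j = 22496$ ($j = - \frac{\left(132 + \frac{196}{3}\right) \left(-228\right)}{2} = - \frac{\frac{592}{3} \left(-228\right)}{2} = \left(- \frac{1}{2}\right) \left(-44992\right) = 22496$)
$215792 - j = 215792 - 22496 = 193296$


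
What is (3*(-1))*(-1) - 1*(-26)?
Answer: 29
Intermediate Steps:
(3*(-1))*(-1) - 1*(-26) = -3*(-1) + 26 = 3 + 26 = 29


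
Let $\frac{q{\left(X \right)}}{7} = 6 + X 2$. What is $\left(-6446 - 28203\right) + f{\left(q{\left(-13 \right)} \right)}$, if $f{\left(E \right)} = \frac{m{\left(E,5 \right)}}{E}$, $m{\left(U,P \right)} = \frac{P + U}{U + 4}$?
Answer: $- \frac{131943419}{3808} \approx -34649.0$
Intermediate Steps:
$m{\left(U,P \right)} = \frac{P + U}{4 + U}$
$q{\left(X \right)} = 42 + 14 X$ ($q{\left(X \right)} = 7 \left(6 + X 2\right) = 7 \left(6 + 2 X\right) = 42 + 14 X$)
$f{\left(E \right)} = \frac{5 + E}{E \left(4 + E\right)}$ ($f{\left(E \right)} = \frac{\frac{1}{4 + E} \left(5 + E\right)}{E} = \frac{5 + E}{E \left(4 + E\right)}$)
$\left(-6446 - 28203\right) + f{\left(q{\left(-13 \right)} \right)} = \left(-6446 - 28203\right) + \frac{5 + \left(42 + 14 \left(-13\right)\right)}{\left(42 + 14 \left(-13\right)\right) \left(4 + \left(42 + 14 \left(-13\right)\right)\right)} = -34649 + \frac{5 + \left(42 - 182\right)}{\left(42 - 182\right) \left(4 + \left(42 - 182\right)\right)} = -34649 + \frac{5 - 140}{\left(-140\right) \left(4 - 140\right)} = -34649 - \frac{1}{140} \frac{1}{-136} \left(-135\right) = -34649 - \left(- \frac{1}{19040}\right) \left(-135\right) = -34649 - \frac{27}{3808} = - \frac{131943419}{3808}$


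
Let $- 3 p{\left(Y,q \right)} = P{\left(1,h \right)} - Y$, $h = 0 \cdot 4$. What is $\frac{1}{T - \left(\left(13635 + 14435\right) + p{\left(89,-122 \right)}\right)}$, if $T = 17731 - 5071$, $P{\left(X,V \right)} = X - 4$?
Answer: $- \frac{3}{46322} \approx -6.4764 \cdot 10^{-5}$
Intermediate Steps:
$h = 0$
$P{\left(X,V \right)} = -4 + X$
$p{\left(Y,q \right)} = 1 + \frac{Y}{3}$ ($p{\left(Y,q \right)} = - \frac{\left(-4 + 1\right) - Y}{3} = - \frac{-3 - Y}{3} = 1 + \frac{Y}{3}$)
$T = 12660$
$\frac{1}{T - \left(\left(13635 + 14435\right) + p{\left(89,-122 \right)}\right)} = \frac{1}{12660 - \left(\left(13635 + 14435\right) + \left(1 + \frac{1}{3} \cdot 89\right)\right)} = \frac{1}{12660 - \left(28070 + \left(1 + \frac{89}{3}\right)\right)} = \frac{1}{12660 - \left(28070 + \frac{92}{3}\right)} = \frac{1}{12660 - \frac{84302}{3}} = \frac{1}{- \frac{46322}{3}} = - \frac{3}{46322}$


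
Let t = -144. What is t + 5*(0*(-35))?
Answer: -144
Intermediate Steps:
t + 5*(0*(-35)) = -144 + 5*(0*(-35)) = -144 + 5*0 = -144 + 0 = -144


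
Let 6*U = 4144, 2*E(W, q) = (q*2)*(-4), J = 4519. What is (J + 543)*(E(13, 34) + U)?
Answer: 8423168/3 ≈ 2.8077e+6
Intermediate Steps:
E(W, q) = -4*q (E(W, q) = ((q*2)*(-4))/2 = ((2*q)*(-4))/2 = (-8*q)/2 = -4*q)
U = 2072/3 (U = (1/6)*4144 = 2072/3 ≈ 690.67)
(J + 543)*(E(13, 34) + U) = (4519 + 543)*(-4*34 + 2072/3) = 5062*(-136 + 2072/3) = 5062*(1664/3) = 8423168/3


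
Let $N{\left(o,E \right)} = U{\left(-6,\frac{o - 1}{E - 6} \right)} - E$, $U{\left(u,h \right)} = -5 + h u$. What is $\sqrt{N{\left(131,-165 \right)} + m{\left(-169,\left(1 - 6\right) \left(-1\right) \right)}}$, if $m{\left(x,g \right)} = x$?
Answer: $\frac{i \sqrt{14421}}{57} \approx 2.1068 i$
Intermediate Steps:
$N{\left(o,E \right)} = -5 - E - \frac{6 \left(-1 + o\right)}{-6 + E}$ ($N{\left(o,E \right)} = \left(-5 + \frac{o - 1}{E - 6} \left(-6\right)\right) - E = \left(-5 + \frac{-1 + o}{-6 + E} \left(-6\right)\right) - E = \left(-5 - \frac{6 \left(-1 + o\right)}{-6 + E}\right) - E = -5 - E - \frac{6 \left(-1 + o\right)}{-6 + E}$)
$\sqrt{N{\left(131,-165 \right)} + m{\left(-169,\left(1 - 6\right) \left(-1\right) \right)}} = \sqrt{\frac{36 - 165 - \left(-165\right)^{2} - 786}{-6 - 165} - 169} = \sqrt{\frac{36 - 165 - 27225 - 786}{-171} - 169} = \sqrt{- \frac{36 - 165 - 27225 - 786}{171} - 169} = \sqrt{\left(- \frac{1}{171}\right) \left(-28140\right) - 169} = \sqrt{\frac{9380}{57} - 169} = \sqrt{- \frac{253}{57}} = \frac{i \sqrt{14421}}{57}$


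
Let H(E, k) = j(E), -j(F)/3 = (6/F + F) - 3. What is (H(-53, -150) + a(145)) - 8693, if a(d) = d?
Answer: -444122/53 ≈ -8379.7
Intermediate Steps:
j(F) = 9 - 18/F - 3*F (j(F) = -3*((6/F + F) - 3) = -3*((F + 6/F) - 3) = -3*(-3 + F + 6/F) = 9 - 18/F - 3*F)
H(E, k) = 9 - 18/E - 3*E
(H(-53, -150) + a(145)) - 8693 = ((9 - 18/(-53) - 3*(-53)) + 145) - 8693 = ((9 - 18*(-1/53) + 159) + 145) - 8693 = ((9 + 18/53 + 159) + 145) - 8693 = (8922/53 + 145) - 8693 = 16607/53 - 8693 = -444122/53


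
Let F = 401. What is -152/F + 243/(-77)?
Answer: -109147/30877 ≈ -3.5349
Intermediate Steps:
-152/F + 243/(-77) = -152/401 + 243/(-77) = -152*1/401 + 243*(-1/77) = -152/401 - 243/77 = -109147/30877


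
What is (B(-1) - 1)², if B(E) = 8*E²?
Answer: 49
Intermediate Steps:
(B(-1) - 1)² = (8*(-1)² - 1)² = (8*1 - 1)² = (8 - 1)² = 7² = 49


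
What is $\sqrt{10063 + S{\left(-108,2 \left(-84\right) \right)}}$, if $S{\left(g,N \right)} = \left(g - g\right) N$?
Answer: $\sqrt{10063} \approx 100.31$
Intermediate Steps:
$S{\left(g,N \right)} = 0$ ($S{\left(g,N \right)} = 0 N = 0$)
$\sqrt{10063 + S{\left(-108,2 \left(-84\right) \right)}} = \sqrt{10063 + 0} = \sqrt{10063}$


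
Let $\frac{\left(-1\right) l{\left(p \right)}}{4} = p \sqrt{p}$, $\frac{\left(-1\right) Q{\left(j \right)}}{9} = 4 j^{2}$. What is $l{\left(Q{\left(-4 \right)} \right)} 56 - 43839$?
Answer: $-43839 + 3096576 i \approx -43839.0 + 3.0966 \cdot 10^{6} i$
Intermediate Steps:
$Q{\left(j \right)} = - 36 j^{2}$ ($Q{\left(j \right)} = - 9 \cdot 4 j^{2} = - 36 j^{2}$)
$l{\left(p \right)} = - 4 p^{\frac{3}{2}}$ ($l{\left(p \right)} = - 4 p \sqrt{p} = - 4 p^{\frac{3}{2}}$)
$l{\left(Q{\left(-4 \right)} \right)} 56 - 43839 = - 4 \left(- 36 \left(-4\right)^{2}\right)^{\frac{3}{2}} \cdot 56 - 43839 = - 4 \left(\left(-36\right) 16\right)^{\frac{3}{2}} \cdot 56 - 43839 = - 4 \left(-576\right)^{\frac{3}{2}} \cdot 56 - 43839 = - 4 \left(- 13824 i\right) 56 - 43839 = 55296 i 56 - 43839 = 3096576 i - 43839 = -43839 + 3096576 i$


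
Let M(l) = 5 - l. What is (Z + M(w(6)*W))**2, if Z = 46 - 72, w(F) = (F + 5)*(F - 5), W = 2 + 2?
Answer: 4225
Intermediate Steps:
W = 4
w(F) = (-5 + F)*(5 + F) (w(F) = (5 + F)*(-5 + F) = (-5 + F)*(5 + F))
Z = -26
(Z + M(w(6)*W))**2 = (-26 + (5 - (-25 + 6**2)*4))**2 = (-26 + (5 - (-25 + 36)*4))**2 = (-26 + (5 - 11*4))**2 = (-26 + (5 - 1*44))**2 = (-26 + (5 - 44))**2 = (-26 - 39)**2 = (-65)**2 = 4225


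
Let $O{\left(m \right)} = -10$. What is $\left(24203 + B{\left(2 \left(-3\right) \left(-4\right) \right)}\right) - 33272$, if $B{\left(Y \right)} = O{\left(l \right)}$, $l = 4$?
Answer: $-9079$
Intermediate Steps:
$B{\left(Y \right)} = -10$
$\left(24203 + B{\left(2 \left(-3\right) \left(-4\right) \right)}\right) - 33272 = \left(24203 - 10\right) - 33272 = 24193 - 33272 = -9079$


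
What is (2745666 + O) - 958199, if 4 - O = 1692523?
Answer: 94948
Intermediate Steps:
O = -1692519 (O = 4 - 1*1692523 = 4 - 1692523 = -1692519)
(2745666 + O) - 958199 = (2745666 - 1692519) - 958199 = 1053147 - 958199 = 94948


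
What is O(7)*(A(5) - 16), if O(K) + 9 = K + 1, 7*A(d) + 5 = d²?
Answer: 92/7 ≈ 13.143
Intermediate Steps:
A(d) = -5/7 + d²/7
O(K) = -8 + K (O(K) = -9 + (K + 1) = -9 + (1 + K) = -8 + K)
O(7)*(A(5) - 16) = (-8 + 7)*((-5/7 + (⅐)*5²) - 16) = -((-5/7 + (⅐)*25) - 16) = -((-5/7 + 25/7) - 16) = -(20/7 - 16) = -1*(-92/7) = 92/7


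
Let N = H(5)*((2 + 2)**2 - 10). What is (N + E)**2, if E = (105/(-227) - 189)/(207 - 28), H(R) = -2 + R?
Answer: 473875284996/1651040689 ≈ 287.02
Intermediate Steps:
E = -43008/40633 (E = (105*(-1/227) - 189)/179 = (-105/227 - 189)*(1/179) = -43008/227*1/179 = -43008/40633 ≈ -1.0585)
N = 18 (N = (-2 + 5)*((2 + 2)**2 - 10) = 3*(4**2 - 10) = 3*(16 - 10) = 3*6 = 18)
(N + E)**2 = (18 - 43008/40633)**2 = (688386/40633)**2 = 473875284996/1651040689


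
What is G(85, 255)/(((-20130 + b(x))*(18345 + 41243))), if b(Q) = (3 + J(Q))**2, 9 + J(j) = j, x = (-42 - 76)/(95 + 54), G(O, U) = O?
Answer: -1887085/26569215781768 ≈ -7.1025e-8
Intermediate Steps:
x = -118/149 ≈ -0.79195
J(j) = -9 + j
b(Q) = (-6 + Q)**2 (b(Q) = (3 + (-9 + Q))**2 = (-6 + Q)**2)
G(85, 255)/(((-20130 + b(x))*(18345 + 41243))) = 85/(((-20130 + (-6 - 118/149)**2)*(18345 + 41243))) = 85/(((-20130 + (-1012/149)**2)*59588)) = 85/(((-20130 + 1024144/22201)*59588)) = 85/((-445881986/22201*59588)) = 85/(-26569215781768/22201) = 85*(-22201/26569215781768) = -1887085/26569215781768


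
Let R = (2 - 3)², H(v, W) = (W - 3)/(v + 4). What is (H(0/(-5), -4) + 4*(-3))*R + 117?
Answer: 413/4 ≈ 103.25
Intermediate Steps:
H(v, W) = (-3 + W)/(4 + v)
R = 1 (R = (-1)² = 1)
(H(0/(-5), -4) + 4*(-3))*R + 117 = ((-3 - 4)/(4 + 0/(-5)) + 4*(-3))*1 + 117 = (-7/(4 + 0*(-⅕)) - 12)*1 + 117 = (-7/(4 + 0) - 12)*1 + 117 = (-7/4 - 12)*1 + 117 = -55/4*1 + 117 = -55/4 + 117 = 413/4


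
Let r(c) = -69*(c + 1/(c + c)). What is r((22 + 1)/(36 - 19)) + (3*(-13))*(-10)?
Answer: 9219/34 ≈ 271.15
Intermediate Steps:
r(c) = -69*c - 69/(2*c) (r(c) = -69*(c + 1/(2*c)) = -69*c - 69/(2*c))
r((22 + 1)/(36 - 19)) + (3*(-13))*(-10) = (-69*(22 + 1)/(36 - 19) - 69*(36 - 19)/(22 + 1)/2) + (3*(-13))*(-10) = (-1587/17 - 69/(2*(23/17))) - 39*(-10) = (-1587/17 - 69/(2*(23*(1/17)))) + 390 = (-69*23/17 - 69/(2*23/17)) + 390 = (-1587/17 - 69/2*17/23) + 390 = (-1587/17 - 51/2) + 390 = -4041/34 + 390 = 9219/34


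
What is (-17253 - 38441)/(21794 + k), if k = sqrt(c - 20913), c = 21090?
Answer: -1213795036/474978259 + 55694*sqrt(177)/474978259 ≈ -2.5539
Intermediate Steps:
k = sqrt(177) (k = sqrt(21090 - 20913) = sqrt(177) ≈ 13.304)
(-17253 - 38441)/(21794 + k) = (-17253 - 38441)/(21794 + sqrt(177)) = -55694/(21794 + sqrt(177))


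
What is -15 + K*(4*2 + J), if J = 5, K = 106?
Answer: 1363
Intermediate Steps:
-15 + K*(4*2 + J) = -15 + 106*(4*2 + 5) = -15 + 106*(8 + 5) = -15 + 106*13 = -15 + 1378 = 1363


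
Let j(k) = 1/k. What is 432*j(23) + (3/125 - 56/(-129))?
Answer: 7135901/370875 ≈ 19.241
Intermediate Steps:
432*j(23) + (3/125 - 56/(-129)) = 432/23 + (3/125 - 56/(-129)) = 432*(1/23) + (3*(1/125) - 56*(-1/129)) = 432/23 + (3/125 + 56/129) = 432/23 + 7387/16125 = 7135901/370875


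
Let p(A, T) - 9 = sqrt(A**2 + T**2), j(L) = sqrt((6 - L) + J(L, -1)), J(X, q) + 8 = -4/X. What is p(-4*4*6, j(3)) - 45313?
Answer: -45304 + sqrt(82887)/3 ≈ -45208.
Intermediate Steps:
J(X, q) = -8 - 4/X
j(L) = sqrt(-2 - L - 4/L) (j(L) = sqrt((6 - L) + (-8 - 4/L)) = sqrt(-2 - L - 4/L))
p(A, T) = 9 + sqrt(A**2 + T**2)
p(-4*4*6, j(3)) - 45313 = (9 + sqrt((-4*4*6)**2 + (sqrt(-2 - 1*3 - 4/3))**2)) - 45313 = (9 + sqrt((-16*6)**2 + (sqrt(-2 - 3 - 4*1/3))**2)) - 45313 = (9 + sqrt((-96)**2 + (sqrt(-2 - 3 - 4/3))**2)) - 45313 = (9 + sqrt(9216 + (sqrt(-19/3))**2)) - 45313 = (9 + sqrt(9216 + (I*sqrt(57)/3)**2)) - 45313 = (9 + sqrt(9216 - 19/3)) - 45313 = (9 + sqrt(27629/3)) - 45313 = (9 + sqrt(82887)/3) - 45313 = -45304 + sqrt(82887)/3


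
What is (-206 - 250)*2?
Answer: -912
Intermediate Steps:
(-206 - 250)*2 = -456*2 = -912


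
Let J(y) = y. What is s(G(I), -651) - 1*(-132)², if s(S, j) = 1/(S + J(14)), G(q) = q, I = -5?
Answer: -156815/9 ≈ -17424.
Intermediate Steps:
s(S, j) = 1/(14 + S) (s(S, j) = 1/(S + 14) = 1/(14 + S))
s(G(I), -651) - 1*(-132)² = 1/(14 - 5) - 1*(-132)² = 1/9 - 1*17424 = ⅑ - 17424 = -156815/9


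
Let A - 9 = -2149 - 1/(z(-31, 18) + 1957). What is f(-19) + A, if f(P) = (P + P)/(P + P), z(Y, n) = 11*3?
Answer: -4256611/1990 ≈ -2139.0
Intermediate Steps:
z(Y, n) = 33
f(P) = 1 (f(P) = (2*P)/((2*P)) = (2*P)*(1/(2*P)) = 1)
A = -4258601/1990 (A = 9 + (-2149 - 1/(33 + 1957)) = 9 + (-2149 - 1/1990) = 9 - 4276511/1990 = -4258601/1990 ≈ -2140.0)
f(-19) + A = 1 - 4258601/1990 = -4256611/1990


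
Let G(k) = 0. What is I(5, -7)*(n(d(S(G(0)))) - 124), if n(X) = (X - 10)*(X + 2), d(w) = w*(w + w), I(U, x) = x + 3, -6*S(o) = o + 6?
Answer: 624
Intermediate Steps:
S(o) = -1 - o/6 (S(o) = -(o + 6)/6 = -(6 + o)/6 = -1 - o/6)
I(U, x) = 3 + x
d(w) = 2*w² (d(w) = w*(2*w) = 2*w²)
n(X) = (-10 + X)*(2 + X)
I(5, -7)*(n(d(S(G(0)))) - 124) = (3 - 7)*((-20 + (2*(-1 - ⅙*0)²)² - 16*(-1 - ⅙*0)²) - 124) = -4*((-20 + (2*(-1 + 0)²)² - 16*(-1 + 0)²) - 124) = -4*((-20 + (2*(-1)²)² - 16*(-1)²) - 124) = -4*((-20 + (2*1)² - 16) - 124) = -4*((-20 + 2² - 8*2) - 124) = -4*((-20 + 4 - 16) - 124) = -4*(-32 - 124) = -4*(-156) = 624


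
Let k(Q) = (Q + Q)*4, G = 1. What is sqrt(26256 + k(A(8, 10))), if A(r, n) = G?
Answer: 14*sqrt(134) ≈ 162.06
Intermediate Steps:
A(r, n) = 1
k(Q) = 8*Q (k(Q) = (2*Q)*4 = 8*Q)
sqrt(26256 + k(A(8, 10))) = sqrt(26256 + 8*1) = sqrt(26256 + 8) = sqrt(26264) = 14*sqrt(134)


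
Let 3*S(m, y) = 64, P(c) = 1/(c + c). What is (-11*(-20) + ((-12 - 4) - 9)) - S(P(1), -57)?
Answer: 521/3 ≈ 173.67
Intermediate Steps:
P(c) = 1/(2*c)
S(m, y) = 64/3 (S(m, y) = (⅓)*64 = 64/3)
(-11*(-20) + ((-12 - 4) - 9)) - S(P(1), -57) = (-11*(-20) + ((-12 - 4) - 9)) - 1*64/3 = (220 + (-16 - 9)) - 64/3 = (220 - 25) - 64/3 = 195 - 64/3 = 521/3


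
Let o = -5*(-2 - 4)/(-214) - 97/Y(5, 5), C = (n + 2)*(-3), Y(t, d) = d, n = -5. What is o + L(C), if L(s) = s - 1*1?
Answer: -6174/535 ≈ -11.540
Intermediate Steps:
C = 9 (C = (-5 + 2)*(-3) = -3*(-3) = 9)
o = -10454/535 (o = -5*(-2 - 4)/(-214) - 97/5 = -5*(-6)*(-1/214) - 97*⅕ = 30*(-1/214) - 97/5 = -15/107 - 97/5 = -10454/535 ≈ -19.540)
L(s) = -1 + s (L(s) = s - 1 = -1 + s)
o + L(C) = -10454/535 + (-1 + 9) = -10454/535 + 8 = -6174/535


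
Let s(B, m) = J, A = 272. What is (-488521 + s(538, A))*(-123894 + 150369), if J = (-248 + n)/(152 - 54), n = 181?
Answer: -1267493934375/98 ≈ -1.2934e+10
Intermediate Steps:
J = -67/98 (J = (-248 + 181)/(152 - 54) = -67/98 ≈ -0.68367)
s(B, m) = -67/98
(-488521 + s(538, A))*(-123894 + 150369) = (-488521 - 67/98)*(-123894 + 150369) = -47875125/98*26475 = -1267493934375/98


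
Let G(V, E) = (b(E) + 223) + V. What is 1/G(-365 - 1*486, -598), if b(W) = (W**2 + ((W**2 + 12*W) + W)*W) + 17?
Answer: -1/208841347 ≈ -4.7883e-9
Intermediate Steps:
b(W) = 17 + W**2 + W*(W**2 + 13*W) (b(W) = (W**2 + (W**2 + 13*W)*W) + 17 = (W**2 + W*(W**2 + 13*W)) + 17 = 17 + W**2 + W*(W**2 + 13*W))
G(V, E) = 240 + V + E**3 + 14*E**2 (G(V, E) = ((17 + E**3 + 14*E**2) + 223) + V = (240 + E**3 + 14*E**2) + V = 240 + V + E**3 + 14*E**2)
1/G(-365 - 1*486, -598) = 1/(240 + (-365 - 1*486) + (-598)**3 + 14*(-598)**2) = 1/(240 + (-365 - 486) - 213847192 + 14*357604) = 1/(240 - 851 - 213847192 + 5006456) = 1/(-208841347) = -1/208841347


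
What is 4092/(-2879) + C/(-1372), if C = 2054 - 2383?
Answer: -666719/564284 ≈ -1.1815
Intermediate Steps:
C = -329
4092/(-2879) + C/(-1372) = 4092/(-2879) - 329/(-1372) = 4092*(-1/2879) - 329*(-1/1372) = -4092/2879 + 47/196 = -666719/564284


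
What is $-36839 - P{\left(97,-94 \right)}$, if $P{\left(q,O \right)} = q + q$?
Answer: $-37033$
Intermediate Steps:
$P{\left(q,O \right)} = 2 q$
$-36839 - P{\left(97,-94 \right)} = -36839 - 2 \cdot 97 = -36839 - 194 = -37033$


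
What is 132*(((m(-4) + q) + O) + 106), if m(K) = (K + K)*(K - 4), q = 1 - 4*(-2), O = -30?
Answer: 19668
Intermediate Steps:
q = 9 (q = 1 + 8 = 9)
m(K) = 2*K*(-4 + K) (m(K) = (2*K)*(-4 + K) = 2*K*(-4 + K))
132*(((m(-4) + q) + O) + 106) = 132*(((2*(-4)*(-4 - 4) + 9) - 30) + 106) = 132*(((2*(-4)*(-8) + 9) - 30) + 106) = 132*(((64 + 9) - 30) + 106) = 132*((73 - 30) + 106) = 132*(43 + 106) = 132*149 = 19668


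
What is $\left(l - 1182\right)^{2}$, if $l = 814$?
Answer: $135424$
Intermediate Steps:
$\left(l - 1182\right)^{2} = \left(814 - 1182\right)^{2} = \left(-368\right)^{2} = 135424$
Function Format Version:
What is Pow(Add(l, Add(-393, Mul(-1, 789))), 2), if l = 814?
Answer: 135424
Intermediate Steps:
Pow(Add(l, Add(-393, Mul(-1, 789))), 2) = Pow(Add(814, Add(-393, Mul(-1, 789))), 2) = Pow(Add(814, Add(-393, -789)), 2) = Pow(Add(814, -1182), 2) = Pow(-368, 2) = 135424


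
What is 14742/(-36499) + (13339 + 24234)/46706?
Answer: 682837075/1704722294 ≈ 0.40056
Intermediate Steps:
14742/(-36499) + (13339 + 24234)/46706 = 14742*(-1/36499) + 37573*(1/46706) = -14742/36499 + 37573/46706 = 682837075/1704722294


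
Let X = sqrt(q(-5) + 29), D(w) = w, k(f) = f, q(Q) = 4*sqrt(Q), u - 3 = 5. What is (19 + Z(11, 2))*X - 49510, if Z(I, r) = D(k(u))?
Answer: -49510 + 27*sqrt(29 + 4*I*sqrt(5)) ≈ -49363.0 + 22.166*I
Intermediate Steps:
u = 8 (u = 3 + 5 = 8)
Z(I, r) = 8
X = sqrt(29 + 4*I*sqrt(5)) (X = sqrt(4*sqrt(-5) + 29) = sqrt(4*(I*sqrt(5)) + 29) = sqrt(4*I*sqrt(5) + 29) = sqrt(29 + 4*I*sqrt(5)) ≈ 5.4474 + 0.82097*I)
(19 + Z(11, 2))*X - 49510 = (19 + 8)*sqrt(29 + 4*I*sqrt(5)) - 49510 = 27*sqrt(29 + 4*I*sqrt(5)) - 49510 = -49510 + 27*sqrt(29 + 4*I*sqrt(5))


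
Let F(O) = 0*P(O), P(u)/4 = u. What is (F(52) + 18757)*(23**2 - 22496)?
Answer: -412035019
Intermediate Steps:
P(u) = 4*u
F(O) = 0 (F(O) = 0*(4*O) = 0)
(F(52) + 18757)*(23**2 - 22496) = (0 + 18757)*(23**2 - 22496) = 18757*(529 - 22496) = 18757*(-21967) = -412035019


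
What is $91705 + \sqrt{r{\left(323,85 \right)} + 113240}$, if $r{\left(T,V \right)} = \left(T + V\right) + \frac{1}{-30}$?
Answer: $91705 + \frac{\sqrt{102283170}}{30} \approx 92042.0$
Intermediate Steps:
$r{\left(T,V \right)} = - \frac{1}{30} + T + V$ ($r{\left(T,V \right)} = \left(T + V\right) - \frac{1}{30} = - \frac{1}{30} + T + V$)
$91705 + \sqrt{r{\left(323,85 \right)} + 113240} = 91705 + \sqrt{\left(- \frac{1}{30} + 323 + 85\right) + 113240} = 91705 + \sqrt{\frac{12239}{30} + 113240} = 91705 + \sqrt{\frac{3409439}{30}} = 91705 + \frac{\sqrt{102283170}}{30}$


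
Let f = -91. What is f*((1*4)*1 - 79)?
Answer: 6825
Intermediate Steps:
f*((1*4)*1 - 79) = -91*((1*4)*1 - 79) = -91*(4*1 - 79) = -91*(4 - 79) = -91*(-75) = 6825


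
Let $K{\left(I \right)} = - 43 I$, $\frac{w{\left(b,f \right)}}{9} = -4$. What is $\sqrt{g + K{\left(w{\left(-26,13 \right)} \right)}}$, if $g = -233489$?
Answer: $i \sqrt{231941} \approx 481.6 i$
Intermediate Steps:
$w{\left(b,f \right)} = -36$ ($w{\left(b,f \right)} = 9 \left(-4\right) = -36$)
$\sqrt{g + K{\left(w{\left(-26,13 \right)} \right)}} = \sqrt{-233489 - -1548} = \sqrt{-233489 + 1548} = \sqrt{-231941} = i \sqrt{231941}$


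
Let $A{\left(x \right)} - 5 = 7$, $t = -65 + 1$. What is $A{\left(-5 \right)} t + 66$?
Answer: $-702$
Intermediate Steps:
$t = -64$
$A{\left(x \right)} = 12$ ($A{\left(x \right)} = 5 + 7 = 12$)
$A{\left(-5 \right)} t + 66 = 12 \left(-64\right) + 66 = -768 + 66 = -702$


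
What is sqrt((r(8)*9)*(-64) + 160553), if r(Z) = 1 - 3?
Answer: sqrt(161705) ≈ 402.13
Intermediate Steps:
r(Z) = -2
sqrt((r(8)*9)*(-64) + 160553) = sqrt(-2*9*(-64) + 160553) = sqrt(-18*(-64) + 160553) = sqrt(1152 + 160553) = sqrt(161705)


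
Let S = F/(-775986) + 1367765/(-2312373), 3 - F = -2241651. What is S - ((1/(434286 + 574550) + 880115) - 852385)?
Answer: -1195328926998179245585/43100574283874724 ≈ -27733.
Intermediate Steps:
F = 2241654 (F = 3 - 1*(-2241651) = 3 + 2241651 = 2241654)
S = -148688254196/42723073209 (S = 2241654/(-775986) + 1367765/(-2312373) = 2241654*(-1/775986) + 1367765*(-1/2312373) = -373609/129331 - 195395/330339 = -148688254196/42723073209 ≈ -3.4803)
S - ((1/(434286 + 574550) + 880115) - 852385) = -148688254196/42723073209 - ((1/(434286 + 574550) + 880115) - 852385) = -148688254196/42723073209 - ((1/1008836 + 880115) - 852385) = -148688254196/42723073209 - (887891696141/1008836 - 852385) = -148688254196/42723073209 - 1*27975022281/1008836 = -148688254196/42723073209 - 27975022281/1008836 = -1195328926998179245585/43100574283874724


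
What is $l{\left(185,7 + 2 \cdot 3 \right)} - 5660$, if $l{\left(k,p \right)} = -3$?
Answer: $-5663$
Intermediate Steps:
$l{\left(185,7 + 2 \cdot 3 \right)} - 5660 = -3 - 5660 = -5663$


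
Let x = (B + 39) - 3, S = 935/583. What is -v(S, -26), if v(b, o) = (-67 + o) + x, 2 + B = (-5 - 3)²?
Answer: -5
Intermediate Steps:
B = 62 (B = -2 + (-5 - 3)² = -2 + (-8)² = -2 + 64 = 62)
S = 85/53 (S = 935*(1/583) = 85/53 ≈ 1.6038)
x = 98 (x = (62 + 39) - 3 = 101 - 3 = 98)
v(b, o) = 31 + o (v(b, o) = (-67 + o) + 98 = 31 + o)
-v(S, -26) = -(31 - 26) = -1*5 = -5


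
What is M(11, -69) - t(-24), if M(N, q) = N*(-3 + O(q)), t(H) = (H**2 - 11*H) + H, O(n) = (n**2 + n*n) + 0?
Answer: 103893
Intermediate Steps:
O(n) = 2*n**2 (O(n) = (n**2 + n**2) + 0 = 2*n**2 + 0 = 2*n**2)
t(H) = H**2 - 10*H
M(N, q) = N*(-3 + 2*q**2)
M(11, -69) - t(-24) = 11*(-3 + 2*(-69)**2) - (-24)*(-10 - 24) = 11*(-3 + 2*4761) - (-24)*(-34) = 11*(-3 + 9522) - 1*816 = 11*9519 - 816 = 104709 - 816 = 103893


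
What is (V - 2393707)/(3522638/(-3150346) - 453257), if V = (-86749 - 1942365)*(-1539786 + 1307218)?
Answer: -148666274078025157/142791989956 ≈ -1.0411e+6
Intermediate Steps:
V = 471906984752 (V = -2029114*(-232568) = 471906984752)
(V - 2393707)/(3522638/(-3150346) - 453257) = (471906984752 - 2393707)/(3522638/(-3150346) - 453257) = 471904591045/(3522638*(-1/3150346) - 453257) = 471904591045/(-1761319/1575173 - 453257) = 471904591045/(-713959949780/1575173) = 471904591045*(-1575173/713959949780) = -148666274078025157/142791989956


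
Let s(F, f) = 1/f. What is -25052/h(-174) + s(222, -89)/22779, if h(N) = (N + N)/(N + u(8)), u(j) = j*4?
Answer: -600999571871/58792599 ≈ -10222.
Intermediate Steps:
u(j) = 4*j
h(N) = 2*N/(32 + N) (h(N) = (N + N)/(N + 4*8) = (2*N)/(N + 32) = (2*N)/(32 + N) = 2*N/(32 + N))
-25052/h(-174) + s(222, -89)/22779 = -25052/(2*(-174)/(32 - 174)) + 1/(-89*22779) = -25052/(2*(-174)/(-142)) - 1/89*1/22779 = -25052/(2*(-174)*(-1/142)) - 1/2027331 = -25052/174/71 - 1/2027331 = -25052*71/174 - 1/2027331 = -889346/87 - 1/2027331 = -600999571871/58792599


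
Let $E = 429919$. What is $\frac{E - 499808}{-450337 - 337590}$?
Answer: $\frac{69889}{787927} \approx 0.0887$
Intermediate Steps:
$\frac{E - 499808}{-450337 - 337590} = \frac{429919 - 499808}{-450337 - 337590} = - \frac{69889}{-787927} = \left(-69889\right) \left(- \frac{1}{787927}\right) = \frac{69889}{787927}$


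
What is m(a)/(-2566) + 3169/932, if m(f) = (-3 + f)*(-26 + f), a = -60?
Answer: 1541039/1195756 ≈ 1.2888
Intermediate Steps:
m(f) = (-26 + f)*(-3 + f)
m(a)/(-2566) + 3169/932 = (78 + (-60)**2 - 29*(-60))/(-2566) + 3169/932 = (78 + 3600 + 1740)*(-1/2566) + 3169*(1/932) = 5418*(-1/2566) + 3169/932 = -2709/1283 + 3169/932 = 1541039/1195756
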